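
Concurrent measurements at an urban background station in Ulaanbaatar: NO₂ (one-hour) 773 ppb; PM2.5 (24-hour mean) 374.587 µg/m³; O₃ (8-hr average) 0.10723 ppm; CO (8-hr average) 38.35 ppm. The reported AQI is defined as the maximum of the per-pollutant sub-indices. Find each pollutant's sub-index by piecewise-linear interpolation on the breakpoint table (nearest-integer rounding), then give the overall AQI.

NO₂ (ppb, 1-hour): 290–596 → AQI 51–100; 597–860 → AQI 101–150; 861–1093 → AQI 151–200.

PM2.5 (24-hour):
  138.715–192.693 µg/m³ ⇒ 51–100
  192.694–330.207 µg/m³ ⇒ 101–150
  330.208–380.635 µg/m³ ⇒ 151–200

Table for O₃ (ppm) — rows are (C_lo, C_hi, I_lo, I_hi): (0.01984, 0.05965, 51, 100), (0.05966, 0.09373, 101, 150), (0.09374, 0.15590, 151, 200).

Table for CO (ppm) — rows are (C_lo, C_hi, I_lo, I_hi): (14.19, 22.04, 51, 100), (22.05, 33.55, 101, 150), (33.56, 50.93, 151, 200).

NO₂: 773 ∈ [597, 860] ↔ index [101, 150].
101 + (773−597)·(150−101)/(860−597) = 101 + 176·49/263 ≈ 133.79, so AQI = 134.
PM2.5: 374.587 ∈ [330.208, 380.635] ↔ index [151, 200].
151 + (374.587−330.208)·(200−151)/(380.635−330.208) = 151 + 44.379·49/50.427 ≈ 194.12, so AQI = 194.
O₃: 0.10723 ∈ [0.09374, 0.15590] ↔ index [151, 200].
151 + (0.10723−0.09374)·(200−151)/(0.15590−0.09374) = 151 + 0.01349·49/0.06216 ≈ 161.63, so AQI = 162.
CO 38.35: bracket 33.56–50.93 → index 151–200; slope 49/17.37, offset 4.79.
AQI = 151 + 49/17.37·4.79 ≈ 164.51 ⇒ 165.
Sub-indices: NO₂→134, PM2.5→194, O₃→162, CO→165. Overall AQI = max = 194; dominant pollutant is PM2.5.

194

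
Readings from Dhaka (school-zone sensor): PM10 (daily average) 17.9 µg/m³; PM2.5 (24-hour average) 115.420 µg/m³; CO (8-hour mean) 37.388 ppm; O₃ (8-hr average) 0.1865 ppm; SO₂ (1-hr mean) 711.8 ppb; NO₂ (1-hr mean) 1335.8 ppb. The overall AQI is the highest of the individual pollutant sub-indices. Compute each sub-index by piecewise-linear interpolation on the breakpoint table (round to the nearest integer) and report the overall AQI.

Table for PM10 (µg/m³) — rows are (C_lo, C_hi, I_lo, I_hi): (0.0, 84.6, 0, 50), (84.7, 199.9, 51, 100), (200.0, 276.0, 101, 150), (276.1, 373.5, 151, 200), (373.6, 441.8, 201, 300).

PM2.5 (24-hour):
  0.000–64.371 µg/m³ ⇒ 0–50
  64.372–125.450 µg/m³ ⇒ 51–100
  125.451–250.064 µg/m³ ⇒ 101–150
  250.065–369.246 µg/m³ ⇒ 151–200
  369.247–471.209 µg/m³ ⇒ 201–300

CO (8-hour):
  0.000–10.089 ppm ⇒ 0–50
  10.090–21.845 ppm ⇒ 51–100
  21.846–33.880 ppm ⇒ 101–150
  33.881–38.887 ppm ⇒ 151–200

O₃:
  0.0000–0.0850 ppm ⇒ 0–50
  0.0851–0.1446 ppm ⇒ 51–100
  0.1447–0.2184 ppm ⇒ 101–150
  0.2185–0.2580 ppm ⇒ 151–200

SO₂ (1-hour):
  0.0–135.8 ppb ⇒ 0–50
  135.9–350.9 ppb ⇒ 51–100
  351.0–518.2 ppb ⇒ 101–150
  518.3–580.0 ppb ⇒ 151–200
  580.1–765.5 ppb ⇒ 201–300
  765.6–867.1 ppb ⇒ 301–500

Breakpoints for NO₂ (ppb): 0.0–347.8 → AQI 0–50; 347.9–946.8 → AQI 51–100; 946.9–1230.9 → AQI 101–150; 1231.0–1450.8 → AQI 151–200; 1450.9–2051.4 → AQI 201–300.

PM10: row 0.0–84.6 (AQI 0–50). (50−0)·(17.9−0.0)/(84.6−0.0) + 0 = 50·17.9/84.6 + 0 ≈ 10.58 → 11.
PM2.5: 115.420 lies in 64.372–125.450, so I_lo=51, I_hi=100, C_lo=64.372, C_hi=125.450.
(100−51)/(125.450−64.372) × (115.420−64.372) + 51 = 49/61.078 × 51.048 + 51 ≈ 91.95 → 92.
CO 37.388: bracket 33.881–38.887 → index 151–200; slope 49/5.006, offset 3.507.
AQI = 151 + 49/5.006·3.507 ≈ 185.33 ⇒ 185.
O₃: 0.1865 lies in 0.1447–0.2184, so I_lo=101, I_hi=150, C_lo=0.1447, C_hi=0.2184.
(150−101)/(0.2184−0.1447) × (0.1865−0.1447) + 101 = 49/0.0737 × 0.0418 + 101 ≈ 128.79 → 129.
SO₂: row 580.1–765.5 (AQI 201–300). (300−201)·(711.8−580.1)/(765.5−580.1) + 201 = 99·131.7/185.4 + 201 ≈ 271.33 → 271.
NO₂: 1335.8 lies in 1231.0–1450.8, so I_lo=151, I_hi=200, C_lo=1231.0, C_hi=1450.8.
(200−151)/(1450.8−1231.0) × (1335.8−1231.0) + 151 = 49/219.8 × 104.8 + 151 ≈ 174.36 → 174.
Sub-indices: PM10→11, PM2.5→92, CO→185, O₃→129, SO₂→271, NO₂→174. Overall AQI = max = 271; dominant pollutant is SO₂.

271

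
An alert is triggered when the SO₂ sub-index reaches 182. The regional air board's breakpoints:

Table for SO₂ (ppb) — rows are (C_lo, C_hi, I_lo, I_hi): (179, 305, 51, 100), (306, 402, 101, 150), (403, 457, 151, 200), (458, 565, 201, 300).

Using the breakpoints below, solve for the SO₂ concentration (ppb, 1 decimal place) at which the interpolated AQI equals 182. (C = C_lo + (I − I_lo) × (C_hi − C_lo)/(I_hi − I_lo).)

AQI 182 lies in the 151–200 band, which corresponds to 403–457 ppb.
C = 403 + (182−151)×(457−403)/(200−151) = 403 + 31×54/49 ≈ 437.163 ppb → 437.2 ppb to 1 dp.

437.2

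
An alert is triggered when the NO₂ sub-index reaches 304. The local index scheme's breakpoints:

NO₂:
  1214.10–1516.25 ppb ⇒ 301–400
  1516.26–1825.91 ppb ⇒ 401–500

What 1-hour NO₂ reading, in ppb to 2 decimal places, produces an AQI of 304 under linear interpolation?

1223.26

AQI 304 lies in the 301–400 band, which corresponds to 1214.10–1516.25 ppb.
C = 1214.10 + (304−301)×(1516.25−1214.10)/(400−301) = 1214.10 + 3×302.15/99 ≈ 1223.2561 ppb → 1223.26 ppb to 2 dp.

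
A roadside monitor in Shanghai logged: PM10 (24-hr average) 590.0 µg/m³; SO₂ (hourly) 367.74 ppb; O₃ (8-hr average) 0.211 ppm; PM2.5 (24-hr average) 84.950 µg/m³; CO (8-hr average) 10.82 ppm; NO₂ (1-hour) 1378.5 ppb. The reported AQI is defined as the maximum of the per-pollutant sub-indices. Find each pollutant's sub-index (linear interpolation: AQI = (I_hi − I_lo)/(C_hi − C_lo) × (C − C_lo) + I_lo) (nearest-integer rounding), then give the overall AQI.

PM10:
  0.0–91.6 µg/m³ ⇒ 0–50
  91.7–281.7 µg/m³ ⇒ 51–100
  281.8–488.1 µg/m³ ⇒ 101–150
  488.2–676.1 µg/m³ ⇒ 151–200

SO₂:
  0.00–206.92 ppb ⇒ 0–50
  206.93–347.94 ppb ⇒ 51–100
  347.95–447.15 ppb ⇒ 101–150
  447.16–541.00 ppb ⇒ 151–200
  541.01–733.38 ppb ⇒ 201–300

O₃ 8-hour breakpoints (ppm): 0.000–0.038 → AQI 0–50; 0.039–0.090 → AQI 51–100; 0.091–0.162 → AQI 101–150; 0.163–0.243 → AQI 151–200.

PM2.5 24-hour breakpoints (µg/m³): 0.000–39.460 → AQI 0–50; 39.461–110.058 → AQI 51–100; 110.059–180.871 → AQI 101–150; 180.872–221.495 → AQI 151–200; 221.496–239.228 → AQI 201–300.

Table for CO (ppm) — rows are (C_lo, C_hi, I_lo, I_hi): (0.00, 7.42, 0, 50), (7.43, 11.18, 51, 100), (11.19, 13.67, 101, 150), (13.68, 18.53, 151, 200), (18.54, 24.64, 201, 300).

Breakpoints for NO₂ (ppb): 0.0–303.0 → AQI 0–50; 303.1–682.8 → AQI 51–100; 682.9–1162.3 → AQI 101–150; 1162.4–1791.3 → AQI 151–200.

PM10 590.0: bracket 488.2–676.1 → index 151–200; slope 49/187.9, offset 101.8.
AQI = 151 + 49/187.9·101.8 ≈ 177.55 ⇒ 178.
SO₂: 367.74 ∈ [347.95, 447.15] ↔ index [101, 150].
101 + (367.74−347.95)·(150−101)/(447.15−347.95) = 101 + 19.79·49/99.20 ≈ 110.78, so AQI = 111.
O₃: row 0.163–0.243 (AQI 151–200). (200−151)·(0.211−0.163)/(0.243−0.163) + 151 = 49·0.048/0.080 + 151 ≈ 180.40 → 180.
PM2.5: 84.950 lies in 39.461–110.058, so I_lo=51, I_hi=100, C_lo=39.461, C_hi=110.058.
(100−51)/(110.058−39.461) × (84.950−39.461) + 51 = 49/70.597 × 45.489 + 51 ≈ 82.57 → 83.
CO: row 7.43–11.18 (AQI 51–100). (100−51)·(10.82−7.43)/(11.18−7.43) + 51 = 49·3.39/3.75 + 51 ≈ 95.30 → 95.
NO₂: row 1162.4–1791.3 (AQI 151–200). (200−151)·(1378.5−1162.4)/(1791.3−1162.4) + 151 = 49·216.1/628.9 + 151 ≈ 167.84 → 168.
Sub-indices: PM10→178, SO₂→111, O₃→180, PM2.5→83, CO→95, NO₂→168. Overall AQI = max = 180; dominant pollutant is O₃.

180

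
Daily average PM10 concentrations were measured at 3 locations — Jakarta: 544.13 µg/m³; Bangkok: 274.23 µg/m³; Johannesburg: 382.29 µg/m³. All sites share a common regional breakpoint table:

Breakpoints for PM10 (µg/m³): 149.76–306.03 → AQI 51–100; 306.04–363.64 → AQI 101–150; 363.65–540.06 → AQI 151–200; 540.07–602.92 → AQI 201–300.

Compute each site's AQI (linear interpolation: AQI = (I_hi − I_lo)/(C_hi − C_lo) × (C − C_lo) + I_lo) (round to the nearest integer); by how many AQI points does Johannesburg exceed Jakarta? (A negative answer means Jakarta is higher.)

-51

Jakarta: row 540.07–602.92 (AQI 201–300). (300−201)·(544.13−540.07)/(602.92−540.07) + 201 = 99·4.06/62.85 + 201 ≈ 207.40 → 207.
Bangkok: row 149.76–306.03 (AQI 51–100). (100−51)·(274.23−149.76)/(306.03−149.76) + 51 = 49·124.47/156.27 + 51 ≈ 90.03 → 90.
Johannesburg: 382.29 ∈ [363.65, 540.06] ↔ index [151, 200].
151 + (382.29−363.65)·(200−151)/(540.06−363.65) = 151 + 18.64·49/176.41 ≈ 156.18, so AQI = 156.
AQIs: Jakarta=207, Bangkok=90, Johannesburg=156. Johannesburg (156) − Jakarta (207) = -51.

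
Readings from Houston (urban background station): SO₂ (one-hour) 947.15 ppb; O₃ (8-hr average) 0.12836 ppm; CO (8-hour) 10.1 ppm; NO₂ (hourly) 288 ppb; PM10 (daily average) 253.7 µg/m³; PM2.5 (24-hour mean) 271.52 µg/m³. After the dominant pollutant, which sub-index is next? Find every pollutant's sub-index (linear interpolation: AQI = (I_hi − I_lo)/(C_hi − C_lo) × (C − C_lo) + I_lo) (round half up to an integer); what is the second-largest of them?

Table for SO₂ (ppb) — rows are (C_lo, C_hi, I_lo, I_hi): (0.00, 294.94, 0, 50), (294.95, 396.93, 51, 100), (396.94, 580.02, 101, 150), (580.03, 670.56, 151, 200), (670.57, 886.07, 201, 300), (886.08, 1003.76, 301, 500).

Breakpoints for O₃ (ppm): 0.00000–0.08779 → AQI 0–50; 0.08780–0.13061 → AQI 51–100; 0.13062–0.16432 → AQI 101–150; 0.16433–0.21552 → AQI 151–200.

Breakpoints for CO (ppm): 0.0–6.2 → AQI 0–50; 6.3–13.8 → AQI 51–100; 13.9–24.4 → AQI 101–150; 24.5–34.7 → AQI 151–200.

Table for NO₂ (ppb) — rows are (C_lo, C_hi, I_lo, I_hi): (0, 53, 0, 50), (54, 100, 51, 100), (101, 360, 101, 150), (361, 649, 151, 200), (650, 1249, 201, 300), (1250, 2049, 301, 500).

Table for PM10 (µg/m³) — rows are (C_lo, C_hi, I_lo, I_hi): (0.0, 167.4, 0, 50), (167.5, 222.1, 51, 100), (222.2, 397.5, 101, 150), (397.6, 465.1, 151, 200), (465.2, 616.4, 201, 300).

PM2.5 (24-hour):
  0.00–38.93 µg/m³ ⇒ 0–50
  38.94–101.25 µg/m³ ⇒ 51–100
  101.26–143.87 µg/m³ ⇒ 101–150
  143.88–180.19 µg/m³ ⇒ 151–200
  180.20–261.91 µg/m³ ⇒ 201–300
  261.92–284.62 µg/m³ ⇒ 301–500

385

SO₂: row 886.08–1003.76 (AQI 301–500). (500−301)·(947.15−886.08)/(1003.76−886.08) + 301 = 199·61.07/117.68 + 301 ≈ 404.27 → 404.
O₃: row 0.08780–0.13061 (AQI 51–100). (100−51)·(0.12836−0.08780)/(0.13061−0.08780) + 51 = 49·0.04056/0.04281 + 51 ≈ 97.42 → 97.
CO: 10.1 lies in 6.3–13.8, so I_lo=51, I_hi=100, C_lo=6.3, C_hi=13.8.
(100−51)/(13.8−6.3) × (10.1−6.3) + 51 = 49/7.5 × 3.8 + 51 ≈ 75.83 → 76.
NO₂: 288 lies in 101–360, so I_lo=101, I_hi=150, C_lo=101, C_hi=360.
(150−101)/(360−101) × (288−101) + 101 = 49/259 × 187 + 101 ≈ 136.38 → 136.
PM10: 253.7 lies in 222.2–397.5, so I_lo=101, I_hi=150, C_lo=222.2, C_hi=397.5.
(150−101)/(397.5−222.2) × (253.7−222.2) + 101 = 49/175.3 × 31.5 + 101 ≈ 109.80 → 110.
PM2.5: row 261.92–284.62 (AQI 301–500). (500−301)·(271.52−261.92)/(284.62−261.92) + 301 = 199·9.60/22.70 + 301 ≈ 385.16 → 385.
Sub-indices: SO₂→404, O₃→97, CO→76, NO₂→136, PM10→110, PM2.5→385. Ranked high→low: 404, 385, 136, 110, 97, 76. Second-highest sub-index = 385.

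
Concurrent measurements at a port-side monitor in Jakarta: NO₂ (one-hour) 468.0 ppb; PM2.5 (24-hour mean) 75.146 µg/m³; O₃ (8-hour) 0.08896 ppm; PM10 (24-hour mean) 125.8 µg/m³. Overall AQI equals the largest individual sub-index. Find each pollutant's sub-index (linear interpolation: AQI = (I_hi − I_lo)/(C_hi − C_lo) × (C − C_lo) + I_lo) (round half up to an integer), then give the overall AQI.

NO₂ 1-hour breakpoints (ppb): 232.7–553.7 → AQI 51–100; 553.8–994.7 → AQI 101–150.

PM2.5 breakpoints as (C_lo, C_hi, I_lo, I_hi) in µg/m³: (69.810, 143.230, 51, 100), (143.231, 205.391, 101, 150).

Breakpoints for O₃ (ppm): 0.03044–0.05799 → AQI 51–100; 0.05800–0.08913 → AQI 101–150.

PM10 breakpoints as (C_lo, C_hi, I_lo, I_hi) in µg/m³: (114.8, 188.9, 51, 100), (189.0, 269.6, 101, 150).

NO₂: row 232.7–553.7 (AQI 51–100). (100−51)·(468.0−232.7)/(553.7−232.7) + 51 = 49·235.3/321.0 + 51 ≈ 86.92 → 87.
PM2.5 75.146: bracket 69.810–143.230 → index 51–100; slope 49/73.420, offset 5.336.
AQI = 51 + 49/73.420·5.336 ≈ 54.56 ⇒ 55.
O₃: 0.08896 lies in 0.05800–0.08913, so I_lo=101, I_hi=150, C_lo=0.05800, C_hi=0.08913.
(150−101)/(0.08913−0.05800) × (0.08896−0.05800) + 101 = 49/0.03113 × 0.03096 + 101 ≈ 149.73 → 150.
PM10: 125.8 lies in 114.8–188.9, so I_lo=51, I_hi=100, C_lo=114.8, C_hi=188.9.
(100−51)/(188.9−114.8) × (125.8−114.8) + 51 = 49/74.1 × 11.0 + 51 ≈ 58.27 → 58.
Sub-indices: NO₂→87, PM2.5→55, O₃→150, PM10→58. Overall AQI = max = 150; dominant pollutant is O₃.
AQI 150: Unhealthy for Sensitive Groups.

150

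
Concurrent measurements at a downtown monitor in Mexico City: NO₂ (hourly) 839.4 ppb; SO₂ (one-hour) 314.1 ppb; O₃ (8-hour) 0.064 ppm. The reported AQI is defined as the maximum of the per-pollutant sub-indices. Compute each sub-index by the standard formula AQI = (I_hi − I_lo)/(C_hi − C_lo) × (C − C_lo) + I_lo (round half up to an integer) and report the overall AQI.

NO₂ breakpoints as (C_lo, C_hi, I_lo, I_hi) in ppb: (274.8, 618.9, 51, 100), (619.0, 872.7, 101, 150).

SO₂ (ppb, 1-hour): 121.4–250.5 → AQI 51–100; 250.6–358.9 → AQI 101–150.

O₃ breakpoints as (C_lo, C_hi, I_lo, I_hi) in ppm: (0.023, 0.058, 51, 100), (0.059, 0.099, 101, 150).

NO₂: 839.4 lies in 619.0–872.7, so I_lo=101, I_hi=150, C_lo=619.0, C_hi=872.7.
(150−101)/(872.7−619.0) × (839.4−619.0) + 101 = 49/253.7 × 220.4 + 101 ≈ 143.57 → 144.
SO₂: 314.1 lies in 250.6–358.9, so I_lo=101, I_hi=150, C_lo=250.6, C_hi=358.9.
(150−101)/(358.9−250.6) × (314.1−250.6) + 101 = 49/108.3 × 63.5 + 101 ≈ 129.73 → 130.
O₃: 0.064 ∈ [0.059, 0.099] ↔ index [101, 150].
101 + (0.064−0.059)·(150−101)/(0.099−0.059) = 101 + 0.005·49/0.040 ≈ 107.13, so AQI = 107.
Sub-indices: NO₂→144, SO₂→130, O₃→107. Overall AQI = max = 144; dominant pollutant is NO₂.

144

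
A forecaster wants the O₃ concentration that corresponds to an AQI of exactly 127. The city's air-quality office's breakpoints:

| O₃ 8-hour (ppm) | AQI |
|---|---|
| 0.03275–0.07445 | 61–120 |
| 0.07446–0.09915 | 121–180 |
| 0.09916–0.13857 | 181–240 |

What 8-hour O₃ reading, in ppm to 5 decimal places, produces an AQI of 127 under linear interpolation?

0.07697

AQI 127 lies in the 121–180 band, which corresponds to 0.07446–0.09915 ppm.
C = 0.07446 + (127−121)×(0.09915−0.07446)/(180−121) = 0.07446 + 6×0.02469/59 ≈ 0.0769708 ppm → 0.07697 ppm to 5 dp.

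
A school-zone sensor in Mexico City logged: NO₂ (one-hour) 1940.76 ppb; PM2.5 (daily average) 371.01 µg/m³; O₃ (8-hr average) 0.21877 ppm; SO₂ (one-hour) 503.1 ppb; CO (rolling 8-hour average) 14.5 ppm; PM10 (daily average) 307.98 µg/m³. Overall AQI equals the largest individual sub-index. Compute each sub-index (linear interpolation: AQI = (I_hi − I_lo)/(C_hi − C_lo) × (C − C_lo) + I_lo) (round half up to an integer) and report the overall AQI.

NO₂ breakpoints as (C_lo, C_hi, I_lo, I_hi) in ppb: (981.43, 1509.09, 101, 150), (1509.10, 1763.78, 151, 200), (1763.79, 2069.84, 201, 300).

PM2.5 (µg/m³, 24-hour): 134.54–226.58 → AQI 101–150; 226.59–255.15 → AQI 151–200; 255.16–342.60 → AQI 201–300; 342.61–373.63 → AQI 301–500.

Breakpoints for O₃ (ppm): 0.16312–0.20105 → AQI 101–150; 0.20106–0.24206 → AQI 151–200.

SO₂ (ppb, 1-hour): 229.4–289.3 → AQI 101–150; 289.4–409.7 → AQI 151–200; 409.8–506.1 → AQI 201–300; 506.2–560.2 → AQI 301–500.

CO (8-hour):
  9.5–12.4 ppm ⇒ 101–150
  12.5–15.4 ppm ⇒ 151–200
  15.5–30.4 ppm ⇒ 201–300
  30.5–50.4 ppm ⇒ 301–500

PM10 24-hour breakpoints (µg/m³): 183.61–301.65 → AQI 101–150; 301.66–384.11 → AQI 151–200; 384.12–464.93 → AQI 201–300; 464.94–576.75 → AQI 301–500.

483

NO₂: row 1763.79–2069.84 (AQI 201–300). (300−201)·(1940.76−1763.79)/(2069.84−1763.79) + 201 = 99·176.97/306.05 + 201 ≈ 258.25 → 258.
PM2.5: 371.01 lies in 342.61–373.63, so I_lo=301, I_hi=500, C_lo=342.61, C_hi=373.63.
(500−301)/(373.63−342.61) × (371.01−342.61) + 301 = 199/31.02 × 28.40 + 301 ≈ 483.19 → 483.
O₃: 0.21877 lies in 0.20106–0.24206, so I_lo=151, I_hi=200, C_lo=0.20106, C_hi=0.24206.
(200−151)/(0.24206−0.20106) × (0.21877−0.20106) + 151 = 49/0.04100 × 0.01771 + 151 ≈ 172.17 → 172.
SO₂: 503.1 lies in 409.8–506.1, so I_lo=201, I_hi=300, C_lo=409.8, C_hi=506.1.
(300−201)/(506.1−409.8) × (503.1−409.8) + 201 = 99/96.3 × 93.3 + 201 ≈ 296.92 → 297.
CO: 14.5 lies in 12.5–15.4, so I_lo=151, I_hi=200, C_lo=12.5, C_hi=15.4.
(200−151)/(15.4−12.5) × (14.5−12.5) + 151 = 49/2.9 × 2.0 + 151 ≈ 184.79 → 185.
PM10: 307.98 ∈ [301.66, 384.11] ↔ index [151, 200].
151 + (307.98−301.66)·(200−151)/(384.11−301.66) = 151 + 6.32·49/82.45 ≈ 154.76, so AQI = 155.
Sub-indices: NO₂→258, PM2.5→483, O₃→172, SO₂→297, CO→185, PM10→155. Overall AQI = max = 483; dominant pollutant is PM2.5.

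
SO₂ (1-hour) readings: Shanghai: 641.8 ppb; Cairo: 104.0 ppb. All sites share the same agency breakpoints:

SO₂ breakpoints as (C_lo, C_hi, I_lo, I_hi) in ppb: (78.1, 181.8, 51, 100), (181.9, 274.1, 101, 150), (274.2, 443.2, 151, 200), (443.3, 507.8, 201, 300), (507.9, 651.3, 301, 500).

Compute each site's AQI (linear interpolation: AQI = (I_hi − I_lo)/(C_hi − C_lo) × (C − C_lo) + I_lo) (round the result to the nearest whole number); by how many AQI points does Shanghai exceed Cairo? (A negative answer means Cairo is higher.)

Shanghai: 641.8 lies in 507.9–651.3, so I_lo=301, I_hi=500, C_lo=507.9, C_hi=651.3.
(500−301)/(651.3−507.9) × (641.8−507.9) + 301 = 199/143.4 × 133.9 + 301 ≈ 486.82 → 487.
Cairo: row 78.1–181.8 (AQI 51–100). (100−51)·(104.0−78.1)/(181.8−78.1) + 51 = 49·25.9/103.7 + 51 ≈ 63.24 → 63.
AQIs: Shanghai=487, Cairo=63. Shanghai (487) − Cairo (63) = 424.

424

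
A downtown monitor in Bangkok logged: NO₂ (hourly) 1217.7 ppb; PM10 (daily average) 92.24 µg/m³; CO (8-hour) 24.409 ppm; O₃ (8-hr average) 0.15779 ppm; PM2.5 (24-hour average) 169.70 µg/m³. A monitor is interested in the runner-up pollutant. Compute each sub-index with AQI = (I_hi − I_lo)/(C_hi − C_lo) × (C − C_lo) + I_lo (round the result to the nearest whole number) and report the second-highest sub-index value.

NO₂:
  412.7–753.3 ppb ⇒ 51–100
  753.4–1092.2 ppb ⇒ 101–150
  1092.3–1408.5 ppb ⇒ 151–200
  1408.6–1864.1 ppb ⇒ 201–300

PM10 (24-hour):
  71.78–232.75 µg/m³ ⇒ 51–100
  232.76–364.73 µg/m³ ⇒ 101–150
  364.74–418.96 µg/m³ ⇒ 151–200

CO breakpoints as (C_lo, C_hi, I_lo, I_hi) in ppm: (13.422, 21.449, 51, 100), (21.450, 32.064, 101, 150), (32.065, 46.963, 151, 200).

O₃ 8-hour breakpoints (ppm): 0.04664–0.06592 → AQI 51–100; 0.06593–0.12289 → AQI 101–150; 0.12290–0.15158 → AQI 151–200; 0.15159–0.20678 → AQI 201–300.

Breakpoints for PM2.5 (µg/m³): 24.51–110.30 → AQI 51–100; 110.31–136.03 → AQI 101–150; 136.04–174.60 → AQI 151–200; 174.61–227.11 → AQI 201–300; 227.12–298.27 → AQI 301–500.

194

NO₂: 1217.7 ∈ [1092.3, 1408.5] ↔ index [151, 200].
151 + (1217.7−1092.3)·(200−151)/(1408.5−1092.3) = 151 + 125.4·49/316.2 ≈ 170.43, so AQI = 170.
PM10: 92.24 lies in 71.78–232.75, so I_lo=51, I_hi=100, C_lo=71.78, C_hi=232.75.
(100−51)/(232.75−71.78) × (92.24−71.78) + 51 = 49/160.97 × 20.46 + 51 ≈ 57.23 → 57.
CO 24.409: bracket 21.450–32.064 → index 101–150; slope 49/10.614, offset 2.959.
AQI = 101 + 49/10.614·2.959 ≈ 114.66 ⇒ 115.
O₃: row 0.15159–0.20678 (AQI 201–300). (300−201)·(0.15779−0.15159)/(0.20678−0.15159) + 201 = 99·0.00620/0.05519 + 201 ≈ 212.12 → 212.
PM2.5: 169.70 lies in 136.04–174.60, so I_lo=151, I_hi=200, C_lo=136.04, C_hi=174.60.
(200−151)/(174.60−136.04) × (169.70−136.04) + 151 = 49/38.56 × 33.66 + 151 ≈ 193.77 → 194.
Sub-indices: NO₂→170, PM10→57, CO→115, O₃→212, PM2.5→194. Ranked high→low: 212, 194, 170, 115, 57. Second-highest sub-index = 194.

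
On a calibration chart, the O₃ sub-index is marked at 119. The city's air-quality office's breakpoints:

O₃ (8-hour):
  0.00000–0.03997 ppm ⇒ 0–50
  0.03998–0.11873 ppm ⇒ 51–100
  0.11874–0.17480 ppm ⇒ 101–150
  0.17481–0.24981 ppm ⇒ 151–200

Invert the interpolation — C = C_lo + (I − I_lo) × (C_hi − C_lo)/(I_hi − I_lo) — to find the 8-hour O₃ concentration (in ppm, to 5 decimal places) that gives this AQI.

AQI 119 lies in the 101–150 band, which corresponds to 0.11874–0.17480 ppm.
C = 0.11874 + (119−101)×(0.17480−0.11874)/(150−101) = 0.11874 + 18×0.05606/49 ≈ 0.1393335 ppm → 0.13933 ppm to 5 dp.

0.13933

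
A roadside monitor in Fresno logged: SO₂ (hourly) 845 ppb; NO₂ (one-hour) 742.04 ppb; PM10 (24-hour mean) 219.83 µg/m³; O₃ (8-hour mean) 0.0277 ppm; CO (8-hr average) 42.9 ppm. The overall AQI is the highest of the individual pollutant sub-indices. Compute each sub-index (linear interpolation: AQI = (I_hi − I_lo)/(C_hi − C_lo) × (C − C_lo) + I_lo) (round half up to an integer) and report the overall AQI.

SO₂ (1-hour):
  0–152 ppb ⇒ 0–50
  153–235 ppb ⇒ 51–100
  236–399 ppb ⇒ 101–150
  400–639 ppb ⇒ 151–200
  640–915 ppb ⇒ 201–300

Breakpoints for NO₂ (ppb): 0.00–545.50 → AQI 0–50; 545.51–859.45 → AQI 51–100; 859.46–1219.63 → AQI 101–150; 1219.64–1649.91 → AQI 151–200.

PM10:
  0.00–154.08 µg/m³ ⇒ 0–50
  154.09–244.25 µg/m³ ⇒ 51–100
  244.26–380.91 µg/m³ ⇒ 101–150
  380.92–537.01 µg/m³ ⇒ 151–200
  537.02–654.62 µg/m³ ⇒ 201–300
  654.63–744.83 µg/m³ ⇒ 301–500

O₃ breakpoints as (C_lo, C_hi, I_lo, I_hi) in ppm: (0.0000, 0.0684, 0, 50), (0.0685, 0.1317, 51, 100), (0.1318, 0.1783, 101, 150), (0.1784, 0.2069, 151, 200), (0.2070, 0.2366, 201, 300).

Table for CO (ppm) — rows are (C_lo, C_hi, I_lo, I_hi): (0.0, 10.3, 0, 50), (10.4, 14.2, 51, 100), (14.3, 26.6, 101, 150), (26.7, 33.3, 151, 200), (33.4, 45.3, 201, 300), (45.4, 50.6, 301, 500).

SO₂: 845 lies in 640–915, so I_lo=201, I_hi=300, C_lo=640, C_hi=915.
(300−201)/(915−640) × (845−640) + 201 = 99/275 × 205 + 201 ≈ 274.80 → 275.
NO₂: 742.04 lies in 545.51–859.45, so I_lo=51, I_hi=100, C_lo=545.51, C_hi=859.45.
(100−51)/(859.45−545.51) × (742.04−545.51) + 51 = 49/313.94 × 196.53 + 51 ≈ 81.67 → 82.
PM10: 219.83 lies in 154.09–244.25, so I_lo=51, I_hi=100, C_lo=154.09, C_hi=244.25.
(100−51)/(244.25−154.09) × (219.83−154.09) + 51 = 49/90.16 × 65.74 + 51 ≈ 86.73 → 87.
O₃: 0.0277 lies in 0.0000–0.0684, so I_lo=0, I_hi=50, C_lo=0.0000, C_hi=0.0684.
(50−0)/(0.0684−0.0000) × (0.0277−0.0000) + 0 = 50/0.0684 × 0.0277 + 0 ≈ 20.25 → 20.
CO: 42.9 lies in 33.4–45.3, so I_lo=201, I_hi=300, C_lo=33.4, C_hi=45.3.
(300−201)/(45.3−33.4) × (42.9−33.4) + 201 = 99/11.9 × 9.5 + 201 ≈ 280.03 → 280.
Sub-indices: SO₂→275, NO₂→82, PM10→87, O₃→20, CO→280. Overall AQI = max = 280; dominant pollutant is CO.

280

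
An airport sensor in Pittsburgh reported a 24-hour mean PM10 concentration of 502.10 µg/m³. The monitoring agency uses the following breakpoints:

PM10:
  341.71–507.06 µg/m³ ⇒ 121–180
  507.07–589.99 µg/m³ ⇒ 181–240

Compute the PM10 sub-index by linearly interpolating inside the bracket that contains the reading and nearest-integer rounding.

178

PM10: 502.10 ∈ [341.71, 507.06] ↔ index [121, 180].
121 + (502.10−341.71)·(180−121)/(507.06−341.71) = 121 + 160.39·59/165.35 ≈ 178.23, so AQI = 178.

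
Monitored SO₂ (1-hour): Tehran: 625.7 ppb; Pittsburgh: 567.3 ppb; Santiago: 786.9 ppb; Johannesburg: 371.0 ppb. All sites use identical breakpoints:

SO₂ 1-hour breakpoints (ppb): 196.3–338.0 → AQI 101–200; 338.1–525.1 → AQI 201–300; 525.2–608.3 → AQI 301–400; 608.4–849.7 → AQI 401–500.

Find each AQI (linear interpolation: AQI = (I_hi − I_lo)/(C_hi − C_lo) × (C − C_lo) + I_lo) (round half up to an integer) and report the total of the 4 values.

1451

Tehran 625.7: bracket 608.4–849.7 → index 401–500; slope 99/241.3, offset 17.3.
AQI = 401 + 99/241.3·17.3 ≈ 408.10 ⇒ 408.
Pittsburgh: 567.3 lies in 525.2–608.3, so I_lo=301, I_hi=400, C_lo=525.2, C_hi=608.3.
(400−301)/(608.3−525.2) × (567.3−525.2) + 301 = 99/83.1 × 42.1 + 301 ≈ 351.16 → 351.
Santiago: 786.9 ∈ [608.4, 849.7] ↔ index [401, 500].
401 + (786.9−608.4)·(500−401)/(849.7−608.4) = 401 + 178.5·99/241.3 ≈ 474.23, so AQI = 474.
Johannesburg: 371.0 ∈ [338.1, 525.1] ↔ index [201, 300].
201 + (371.0−338.1)·(300−201)/(525.1−338.1) = 201 + 32.9·99/187.0 ≈ 218.42, so AQI = 218.
AQIs: Tehran=408, Pittsburgh=351, Santiago=474, Johannesburg=218. Sum = 408 + 351 + 474 + 218 = 1451.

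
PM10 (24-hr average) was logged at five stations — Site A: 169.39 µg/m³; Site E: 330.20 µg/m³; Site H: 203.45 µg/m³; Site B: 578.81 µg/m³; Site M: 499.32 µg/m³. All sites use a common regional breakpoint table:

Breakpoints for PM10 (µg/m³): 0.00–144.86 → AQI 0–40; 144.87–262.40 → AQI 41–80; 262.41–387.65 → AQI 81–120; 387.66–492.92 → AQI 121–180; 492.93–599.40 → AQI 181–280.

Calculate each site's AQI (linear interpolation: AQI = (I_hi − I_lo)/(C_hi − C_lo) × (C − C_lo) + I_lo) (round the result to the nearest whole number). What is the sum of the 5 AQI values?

Site A: row 144.87–262.40 (AQI 41–80). (80−41)·(169.39−144.87)/(262.40−144.87) + 41 = 39·24.52/117.53 + 41 ≈ 49.14 → 49.
Site E 330.20: bracket 262.41–387.65 → index 81–120; slope 39/125.24, offset 67.79.
AQI = 81 + 39/125.24·67.79 ≈ 102.11 ⇒ 102.
Site H: row 144.87–262.40 (AQI 41–80). (80−41)·(203.45−144.87)/(262.40−144.87) + 41 = 39·58.58/117.53 + 41 ≈ 60.44 → 60.
Site B 578.81: bracket 492.93–599.40 → index 181–280; slope 99/106.47, offset 85.88.
AQI = 181 + 99/106.47·85.88 ≈ 260.85 ⇒ 261.
Site M 499.32: bracket 492.93–599.40 → index 181–280; slope 99/106.47, offset 6.39.
AQI = 181 + 99/106.47·6.39 ≈ 186.94 ⇒ 187.
AQIs: Site A=49, Site E=102, Site H=60, Site B=261, Site M=187. Sum = 49 + 102 + 60 + 261 + 187 = 659.

659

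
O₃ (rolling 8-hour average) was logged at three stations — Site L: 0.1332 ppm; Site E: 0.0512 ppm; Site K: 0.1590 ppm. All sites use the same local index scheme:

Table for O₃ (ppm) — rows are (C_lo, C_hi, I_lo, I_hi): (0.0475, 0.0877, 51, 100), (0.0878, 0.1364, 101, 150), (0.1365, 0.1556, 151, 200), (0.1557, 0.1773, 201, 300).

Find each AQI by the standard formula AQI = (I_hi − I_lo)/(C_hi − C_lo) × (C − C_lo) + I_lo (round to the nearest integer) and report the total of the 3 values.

Site L: 0.1332 lies in 0.0878–0.1364, so I_lo=101, I_hi=150, C_lo=0.0878, C_hi=0.1364.
(150−101)/(0.1364−0.0878) × (0.1332−0.0878) + 101 = 49/0.0486 × 0.0454 + 101 ≈ 146.77 → 147.
Site E: 0.0512 ∈ [0.0475, 0.0877] ↔ index [51, 100].
51 + (0.0512−0.0475)·(100−51)/(0.0877−0.0475) = 51 + 0.0037·49/0.0402 ≈ 55.51, so AQI = 56.
Site K: row 0.1557–0.1773 (AQI 201–300). (300−201)·(0.1590−0.1557)/(0.1773−0.1557) + 201 = 99·0.0033/0.0216 + 201 ≈ 216.13 → 216.
AQIs: Site L=147, Site E=56, Site K=216. Sum = 147 + 56 + 216 = 419.

419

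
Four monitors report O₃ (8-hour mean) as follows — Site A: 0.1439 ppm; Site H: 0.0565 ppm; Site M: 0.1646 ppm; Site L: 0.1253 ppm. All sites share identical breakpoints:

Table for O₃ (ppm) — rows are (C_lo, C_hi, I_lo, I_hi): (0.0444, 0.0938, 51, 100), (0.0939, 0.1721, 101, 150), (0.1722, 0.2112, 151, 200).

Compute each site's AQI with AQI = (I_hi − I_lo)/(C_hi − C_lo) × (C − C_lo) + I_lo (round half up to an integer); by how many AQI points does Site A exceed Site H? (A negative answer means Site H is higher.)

69

Site A: 0.1439 lies in 0.0939–0.1721, so I_lo=101, I_hi=150, C_lo=0.0939, C_hi=0.1721.
(150−101)/(0.1721−0.0939) × (0.1439−0.0939) + 101 = 49/0.0782 × 0.0500 + 101 ≈ 132.33 → 132.
Site H: 0.0565 ∈ [0.0444, 0.0938] ↔ index [51, 100].
51 + (0.0565−0.0444)·(100−51)/(0.0938−0.0444) = 51 + 0.0121·49/0.0494 ≈ 63.00, so AQI = 63.
Site M 0.1646: bracket 0.0939–0.1721 → index 101–150; slope 49/0.0782, offset 0.0707.
AQI = 101 + 49/0.0782·0.0707 ≈ 145.30 ⇒ 145.
Site L 0.1253: bracket 0.0939–0.1721 → index 101–150; slope 49/0.0782, offset 0.0314.
AQI = 101 + 49/0.0782·0.0314 ≈ 120.68 ⇒ 121.
AQIs: Site A=132, Site H=63, Site M=145, Site L=121. Site A (132) − Site H (63) = 69.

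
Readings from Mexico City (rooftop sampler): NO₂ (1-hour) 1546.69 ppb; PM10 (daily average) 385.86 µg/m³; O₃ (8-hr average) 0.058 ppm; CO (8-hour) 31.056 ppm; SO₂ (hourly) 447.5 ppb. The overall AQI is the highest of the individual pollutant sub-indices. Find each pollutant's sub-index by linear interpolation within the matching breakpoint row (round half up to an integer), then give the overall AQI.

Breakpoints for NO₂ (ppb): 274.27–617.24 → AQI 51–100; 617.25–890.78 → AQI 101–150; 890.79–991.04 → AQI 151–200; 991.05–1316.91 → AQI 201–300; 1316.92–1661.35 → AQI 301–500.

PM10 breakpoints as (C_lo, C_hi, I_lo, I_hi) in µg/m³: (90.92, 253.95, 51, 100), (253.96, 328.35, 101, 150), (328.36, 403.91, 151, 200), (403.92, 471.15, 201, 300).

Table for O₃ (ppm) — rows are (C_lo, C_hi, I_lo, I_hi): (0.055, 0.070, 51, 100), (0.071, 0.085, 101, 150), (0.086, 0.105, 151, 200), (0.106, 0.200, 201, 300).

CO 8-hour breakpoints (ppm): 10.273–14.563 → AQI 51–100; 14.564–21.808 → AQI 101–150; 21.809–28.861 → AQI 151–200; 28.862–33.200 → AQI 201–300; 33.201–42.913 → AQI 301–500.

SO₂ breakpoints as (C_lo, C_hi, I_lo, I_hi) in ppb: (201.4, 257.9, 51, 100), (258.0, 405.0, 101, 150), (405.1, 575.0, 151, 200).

NO₂: 1546.69 lies in 1316.92–1661.35, so I_lo=301, I_hi=500, C_lo=1316.92, C_hi=1661.35.
(500−301)/(1661.35−1316.92) × (1546.69−1316.92) + 301 = 199/344.43 × 229.77 + 301 ≈ 433.75 → 434.
PM10: row 328.36–403.91 (AQI 151–200). (200−151)·(385.86−328.36)/(403.91−328.36) + 151 = 49·57.50/75.55 + 151 ≈ 188.29 → 188.
O₃ 0.058: bracket 0.055–0.070 → index 51–100; slope 49/0.015, offset 0.003.
AQI = 51 + 49/0.015·0.003 ≈ 60.80 ⇒ 61.
CO: 31.056 lies in 28.862–33.200, so I_lo=201, I_hi=300, C_lo=28.862, C_hi=33.200.
(300−201)/(33.200−28.862) × (31.056−28.862) + 201 = 99/4.338 × 2.194 + 201 ≈ 251.07 → 251.
SO₂: 447.5 lies in 405.1–575.0, so I_lo=151, I_hi=200, C_lo=405.1, C_hi=575.0.
(200−151)/(575.0−405.1) × (447.5−405.1) + 151 = 49/169.9 × 42.4 + 151 ≈ 163.23 → 163.
Sub-indices: NO₂→434, PM10→188, O₃→61, CO→251, SO₂→163. Overall AQI = max = 434; dominant pollutant is NO₂.

434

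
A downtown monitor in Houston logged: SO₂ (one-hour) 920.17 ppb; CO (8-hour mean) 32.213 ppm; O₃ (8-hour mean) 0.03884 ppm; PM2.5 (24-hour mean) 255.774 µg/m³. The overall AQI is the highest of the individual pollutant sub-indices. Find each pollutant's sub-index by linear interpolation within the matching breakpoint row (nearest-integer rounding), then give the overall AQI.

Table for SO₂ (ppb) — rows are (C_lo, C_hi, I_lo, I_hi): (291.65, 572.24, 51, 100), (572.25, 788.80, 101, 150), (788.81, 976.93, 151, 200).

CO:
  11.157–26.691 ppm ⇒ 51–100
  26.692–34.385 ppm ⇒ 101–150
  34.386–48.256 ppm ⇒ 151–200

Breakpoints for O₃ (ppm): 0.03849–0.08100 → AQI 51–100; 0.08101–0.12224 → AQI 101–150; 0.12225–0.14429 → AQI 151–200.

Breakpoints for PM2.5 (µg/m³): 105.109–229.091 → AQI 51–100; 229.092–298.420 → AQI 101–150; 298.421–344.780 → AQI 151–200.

SO₂ 920.17: bracket 788.81–976.93 → index 151–200; slope 49/188.12, offset 131.36.
AQI = 151 + 49/188.12·131.36 ≈ 185.22 ⇒ 185.
CO: row 26.692–34.385 (AQI 101–150). (150−101)·(32.213−26.692)/(34.385−26.692) + 101 = 49·5.521/7.693 + 101 ≈ 136.17 → 136.
O₃: row 0.03849–0.08100 (AQI 51–100). (100−51)·(0.03884−0.03849)/(0.08100−0.03849) + 51 = 49·0.00035/0.04251 + 51 ≈ 51.40 → 51.
PM2.5: row 229.092–298.420 (AQI 101–150). (150−101)·(255.774−229.092)/(298.420−229.092) + 101 = 49·26.682/69.328 + 101 ≈ 119.86 → 120.
Sub-indices: SO₂→185, CO→136, O₃→51, PM2.5→120. Overall AQI = max = 185; dominant pollutant is SO₂.

185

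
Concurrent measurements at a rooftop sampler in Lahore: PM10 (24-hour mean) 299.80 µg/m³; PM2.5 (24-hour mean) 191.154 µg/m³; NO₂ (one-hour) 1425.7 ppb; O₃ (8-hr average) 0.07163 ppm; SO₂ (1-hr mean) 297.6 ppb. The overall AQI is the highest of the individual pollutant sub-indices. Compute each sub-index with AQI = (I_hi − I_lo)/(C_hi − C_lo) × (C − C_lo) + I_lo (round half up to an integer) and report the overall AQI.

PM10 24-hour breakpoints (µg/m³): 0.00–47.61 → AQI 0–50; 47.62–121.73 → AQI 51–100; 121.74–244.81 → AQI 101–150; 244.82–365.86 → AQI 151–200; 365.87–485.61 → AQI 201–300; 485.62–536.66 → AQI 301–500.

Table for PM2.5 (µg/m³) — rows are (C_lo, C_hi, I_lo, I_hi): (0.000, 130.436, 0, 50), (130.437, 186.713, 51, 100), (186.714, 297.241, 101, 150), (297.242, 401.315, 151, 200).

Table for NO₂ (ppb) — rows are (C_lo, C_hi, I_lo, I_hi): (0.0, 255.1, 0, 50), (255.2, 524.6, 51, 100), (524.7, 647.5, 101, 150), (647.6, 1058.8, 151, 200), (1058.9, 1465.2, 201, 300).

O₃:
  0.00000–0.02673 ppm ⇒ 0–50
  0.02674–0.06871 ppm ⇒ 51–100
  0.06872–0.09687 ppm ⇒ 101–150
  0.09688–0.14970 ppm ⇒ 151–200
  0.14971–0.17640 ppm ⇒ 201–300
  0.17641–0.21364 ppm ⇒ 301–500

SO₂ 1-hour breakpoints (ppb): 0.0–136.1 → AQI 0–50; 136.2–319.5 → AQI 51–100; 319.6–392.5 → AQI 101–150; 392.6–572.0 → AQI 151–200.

PM10 299.80: bracket 244.82–365.86 → index 151–200; slope 49/121.04, offset 54.98.
AQI = 151 + 49/121.04·54.98 ≈ 173.26 ⇒ 173.
PM2.5: 191.154 ∈ [186.714, 297.241] ↔ index [101, 150].
101 + (191.154−186.714)·(150−101)/(297.241−186.714) = 101 + 4.440·49/110.527 ≈ 102.97, so AQI = 103.
NO₂: row 1058.9–1465.2 (AQI 201–300). (300−201)·(1425.7−1058.9)/(1465.2−1058.9) + 201 = 99·366.8/406.3 + 201 ≈ 290.38 → 290.
O₃ 0.07163: bracket 0.06872–0.09687 → index 101–150; slope 49/0.02815, offset 0.00291.
AQI = 101 + 49/0.02815·0.00291 ≈ 106.07 ⇒ 106.
SO₂ 297.6: bracket 136.2–319.5 → index 51–100; slope 49/183.3, offset 161.4.
AQI = 51 + 49/183.3·161.4 ≈ 94.15 ⇒ 94.
Sub-indices: PM10→173, PM2.5→103, NO₂→290, O₃→106, SO₂→94. Overall AQI = max = 290; dominant pollutant is NO₂.

290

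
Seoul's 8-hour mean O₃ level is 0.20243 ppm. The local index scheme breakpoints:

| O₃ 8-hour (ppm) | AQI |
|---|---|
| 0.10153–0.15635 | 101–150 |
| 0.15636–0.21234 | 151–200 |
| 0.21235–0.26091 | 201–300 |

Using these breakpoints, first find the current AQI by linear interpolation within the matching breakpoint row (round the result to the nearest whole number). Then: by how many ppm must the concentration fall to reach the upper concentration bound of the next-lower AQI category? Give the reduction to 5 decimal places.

O₃: 0.20243 lies in 0.15636–0.21234, so I_lo=151, I_hi=200, C_lo=0.15636, C_hi=0.21234.
(200−151)/(0.21234−0.15636) × (0.20243−0.15636) + 151 = 49/0.05598 × 0.04607 + 151 ≈ 191.33 → 191.
Current AQI 191 is in the Unhealthy range (151–200). The next-lower category tops out at AQI 150, whose upper concentration bound is 0.15635 ppm.
Reduction needed = 0.20243 − 0.15635 = 0.04608 ppm.

0.04608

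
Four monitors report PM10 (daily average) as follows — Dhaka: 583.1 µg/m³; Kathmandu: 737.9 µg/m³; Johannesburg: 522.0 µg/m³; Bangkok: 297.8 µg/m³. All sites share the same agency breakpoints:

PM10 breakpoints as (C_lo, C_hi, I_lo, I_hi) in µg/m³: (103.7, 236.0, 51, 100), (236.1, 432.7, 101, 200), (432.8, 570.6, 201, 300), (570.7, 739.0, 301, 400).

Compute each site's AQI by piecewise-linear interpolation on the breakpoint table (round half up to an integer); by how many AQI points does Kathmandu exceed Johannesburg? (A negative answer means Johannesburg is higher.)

134

Dhaka 583.1: bracket 570.7–739.0 → index 301–400; slope 99/168.3, offset 12.4.
AQI = 301 + 99/168.3·12.4 ≈ 308.29 ⇒ 308.
Kathmandu 737.9: bracket 570.7–739.0 → index 301–400; slope 99/168.3, offset 167.2.
AQI = 301 + 99/168.3·167.2 ≈ 399.35 ⇒ 399.
Johannesburg 522.0: bracket 432.8–570.6 → index 201–300; slope 99/137.8, offset 89.2.
AQI = 201 + 99/137.8·89.2 ≈ 265.08 ⇒ 265.
Bangkok 297.8: bracket 236.1–432.7 → index 101–200; slope 99/196.6, offset 61.7.
AQI = 101 + 99/196.6·61.7 ≈ 132.07 ⇒ 132.
AQIs: Dhaka=308, Kathmandu=399, Johannesburg=265, Bangkok=132. Kathmandu (399) − Johannesburg (265) = 134.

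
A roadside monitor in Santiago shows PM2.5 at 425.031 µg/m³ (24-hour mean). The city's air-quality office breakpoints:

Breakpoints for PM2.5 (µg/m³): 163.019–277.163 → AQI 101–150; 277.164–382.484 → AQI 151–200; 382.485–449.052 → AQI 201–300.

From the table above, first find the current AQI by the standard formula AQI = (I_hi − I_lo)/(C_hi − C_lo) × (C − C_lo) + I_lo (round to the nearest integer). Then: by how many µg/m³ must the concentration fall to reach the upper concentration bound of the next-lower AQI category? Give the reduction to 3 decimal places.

42.547

PM2.5: 425.031 ∈ [382.485, 449.052] ↔ index [201, 300].
201 + (425.031−382.485)·(300−201)/(449.052−382.485) = 201 + 42.546·99/66.567 ≈ 264.28, so AQI = 264.
Current AQI 264 is in the Very Unhealthy range (201–300). The next-lower category tops out at AQI 200, whose upper concentration bound is 382.484 µg/m³.
Reduction needed = 425.031 − 382.484 = 42.547 µg/m³.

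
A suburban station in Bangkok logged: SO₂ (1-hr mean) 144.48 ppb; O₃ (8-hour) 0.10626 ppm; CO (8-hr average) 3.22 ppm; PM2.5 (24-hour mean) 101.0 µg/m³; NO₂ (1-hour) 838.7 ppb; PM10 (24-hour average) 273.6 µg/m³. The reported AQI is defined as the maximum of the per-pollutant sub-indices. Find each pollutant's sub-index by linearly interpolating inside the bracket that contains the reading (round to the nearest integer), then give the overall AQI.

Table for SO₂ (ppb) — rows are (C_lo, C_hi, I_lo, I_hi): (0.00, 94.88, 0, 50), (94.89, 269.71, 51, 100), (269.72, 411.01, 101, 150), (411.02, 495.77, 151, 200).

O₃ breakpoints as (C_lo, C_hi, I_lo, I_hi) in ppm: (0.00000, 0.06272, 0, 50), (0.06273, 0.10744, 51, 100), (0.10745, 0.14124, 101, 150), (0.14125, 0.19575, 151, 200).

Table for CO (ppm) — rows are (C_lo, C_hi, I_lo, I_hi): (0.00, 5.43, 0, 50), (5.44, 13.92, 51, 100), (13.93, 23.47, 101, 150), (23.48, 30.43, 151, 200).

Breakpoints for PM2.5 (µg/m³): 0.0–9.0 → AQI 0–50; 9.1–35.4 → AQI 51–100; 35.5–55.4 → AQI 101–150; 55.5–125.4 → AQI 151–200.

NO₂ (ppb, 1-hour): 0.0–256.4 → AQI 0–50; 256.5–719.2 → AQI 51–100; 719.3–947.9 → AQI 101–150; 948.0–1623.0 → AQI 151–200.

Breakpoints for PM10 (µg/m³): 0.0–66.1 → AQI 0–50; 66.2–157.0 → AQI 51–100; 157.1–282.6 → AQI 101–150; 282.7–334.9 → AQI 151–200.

SO₂ 144.48: bracket 94.89–269.71 → index 51–100; slope 49/174.82, offset 49.59.
AQI = 51 + 49/174.82·49.59 ≈ 64.90 ⇒ 65.
O₃: 0.10626 ∈ [0.06273, 0.10744] ↔ index [51, 100].
51 + (0.10626−0.06273)·(100−51)/(0.10744−0.06273) = 51 + 0.04353·49/0.04471 ≈ 98.71, so AQI = 99.
CO: 3.22 ∈ [0.00, 5.43] ↔ index [0, 50].
0 + (3.22−0.00)·(50−0)/(5.43−0.00) = 0 + 3.22·50/5.43 ≈ 29.65, so AQI = 30.
PM2.5 101.0: bracket 55.5–125.4 → index 151–200; slope 49/69.9, offset 45.5.
AQI = 151 + 49/69.9·45.5 ≈ 182.90 ⇒ 183.
NO₂: 838.7 ∈ [719.3, 947.9] ↔ index [101, 150].
101 + (838.7−719.3)·(150−101)/(947.9−719.3) = 101 + 119.4·49/228.6 ≈ 126.59, so AQI = 127.
PM10: row 157.1–282.6 (AQI 101–150). (150−101)·(273.6−157.1)/(282.6−157.1) + 101 = 49·116.5/125.5 + 101 ≈ 146.49 → 146.
Sub-indices: SO₂→65, O₃→99, CO→30, PM2.5→183, NO₂→127, PM10→146. Overall AQI = max = 183; dominant pollutant is PM2.5.

183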